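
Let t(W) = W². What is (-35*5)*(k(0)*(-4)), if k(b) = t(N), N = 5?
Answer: 17500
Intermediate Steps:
k(b) = 25 (k(b) = 5² = 25)
(-35*5)*(k(0)*(-4)) = (-35*5)*(25*(-4)) = -175*(-100) = 17500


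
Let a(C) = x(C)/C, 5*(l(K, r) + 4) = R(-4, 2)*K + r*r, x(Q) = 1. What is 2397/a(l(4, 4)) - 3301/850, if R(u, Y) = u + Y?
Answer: -4893181/850 ≈ -5756.7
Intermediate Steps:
R(u, Y) = Y + u
l(K, r) = -4 - 2*K/5 + r**2/5 (l(K, r) = -4 + ((2 - 4)*K + r*r)/5 = -4 + (-2*K + r**2)/5 = -4 + (r**2 - 2*K)/5 = -4 + (-2*K/5 + r**2/5) = -4 - 2*K/5 + r**2/5)
a(C) = 1/C
2397/a(l(4, 4)) - 3301/850 = 2397/(1/(-4 - 2/5*4 + (1/5)*4**2)) - 3301/850 = 2397/(1/(-4 - 8/5 + (1/5)*16)) - 3301*1/850 = 2397/(1/(-4 - 8/5 + 16/5)) - 3301/850 = 2397/(1/(-12/5)) - 3301/850 = 2397/(-5/12) - 3301/850 = 2397*(-12/5) - 3301/850 = -28764/5 - 3301/850 = -4893181/850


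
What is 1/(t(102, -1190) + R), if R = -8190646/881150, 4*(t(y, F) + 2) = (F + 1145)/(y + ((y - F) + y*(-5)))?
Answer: -1557873200/17616634403 ≈ -0.088432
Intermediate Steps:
t(y, F) = -2 + (1145 + F)/(4*(-F - 3*y)) (t(y, F) = -2 + ((F + 1145)/(y + ((y - F) + y*(-5))))/4 = -2 + ((1145 + F)/(y + ((y - F) - 5*y)))/4 = -2 + ((1145 + F)/(y + (-F - 4*y)))/4 = -2 + ((1145 + F)/(-F - 3*y))/4 = -2 + (1145 + F)/(4*(-F - 3*y)))
R = -4095323/440575 (R = -8190646*1/881150 = -4095323/440575 ≈ -9.2954)
1/(t(102, -1190) + R) = 1/((-1145 - 24*102 - 9*(-1190))/(4*(-1190 + 3*102)) - 4095323/440575) = 1/((-1145 - 2448 + 10710)/(4*(-1190 + 306)) - 4095323/440575) = 1/((1/4)*7117/(-884) - 4095323/440575) = 1/((1/4)*(-1/884)*7117 - 4095323/440575) = 1/(-7117/3536 - 4095323/440575) = 1/(-17616634403/1557873200) = -1557873200/17616634403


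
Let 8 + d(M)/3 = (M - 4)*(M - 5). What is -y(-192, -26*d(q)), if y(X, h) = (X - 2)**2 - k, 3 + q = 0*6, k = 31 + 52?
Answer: -37553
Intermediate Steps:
k = 83
q = -3 (q = -3 + 0*6 = -3 + 0 = -3)
d(M) = -24 + 3*(-5 + M)*(-4 + M) (d(M) = -24 + 3*((M - 4)*(M - 5)) = -24 + 3*((-4 + M)*(-5 + M)) = -24 + 3*((-5 + M)*(-4 + M)) = -24 + 3*(-5 + M)*(-4 + M))
y(X, h) = -83 + (-2 + X)**2 (y(X, h) = (X - 2)**2 - 1*83 = (-2 + X)**2 - 83 = -83 + (-2 + X)**2)
-y(-192, -26*d(q)) = -(-83 + (-2 - 192)**2) = -(-83 + (-194)**2) = -(-83 + 37636) = -1*37553 = -37553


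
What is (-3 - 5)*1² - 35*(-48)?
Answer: 1672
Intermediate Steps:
(-3 - 5)*1² - 35*(-48) = -8*1 + 1680 = -8 + 1680 = 1672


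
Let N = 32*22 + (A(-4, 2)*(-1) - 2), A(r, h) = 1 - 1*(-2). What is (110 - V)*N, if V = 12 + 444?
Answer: -241854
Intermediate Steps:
A(r, h) = 3 (A(r, h) = 1 + 2 = 3)
V = 456
N = 699 (N = 32*22 + (3*(-1) - 2) = 704 + (-3 - 2) = 704 - 5 = 699)
(110 - V)*N = (110 - 1*456)*699 = (110 - 456)*699 = -346*699 = -241854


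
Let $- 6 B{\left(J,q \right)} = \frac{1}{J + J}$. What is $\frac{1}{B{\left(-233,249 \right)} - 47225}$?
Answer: $- \frac{2796}{132041099} \approx -2.1175 \cdot 10^{-5}$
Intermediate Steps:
$B{\left(J,q \right)} = - \frac{1}{12 J}$ ($B{\left(J,q \right)} = - \frac{1}{6 \left(J + J\right)} = - \frac{1}{6 \cdot 2 J} = - \frac{\frac{1}{2} \frac{1}{J}}{6} = - \frac{1}{12 J}$)
$\frac{1}{B{\left(-233,249 \right)} - 47225} = \frac{1}{- \frac{1}{12 \left(-233\right)} - 47225} = \frac{1}{\left(- \frac{1}{12}\right) \left(- \frac{1}{233}\right) - 47225} = \frac{1}{\frac{1}{2796} - 47225} = \frac{1}{- \frac{132041099}{2796}} = - \frac{2796}{132041099}$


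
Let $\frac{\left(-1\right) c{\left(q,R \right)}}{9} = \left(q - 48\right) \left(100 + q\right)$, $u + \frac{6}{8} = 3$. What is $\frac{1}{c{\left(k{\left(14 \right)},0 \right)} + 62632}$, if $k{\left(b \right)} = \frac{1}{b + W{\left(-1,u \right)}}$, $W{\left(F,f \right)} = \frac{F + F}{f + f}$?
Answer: $\frac{14884}{1574688895} \approx 9.452 \cdot 10^{-6}$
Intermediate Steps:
$u = \frac{9}{4}$ ($u = - \frac{3}{4} + 3 = \frac{9}{4} \approx 2.25$)
$W{\left(F,f \right)} = \frac{F}{f}$ ($W{\left(F,f \right)} = \frac{2 F}{2 f} = 2 F \frac{1}{2 f} = \frac{F}{f}$)
$k{\left(b \right)} = \frac{1}{- \frac{4}{9} + b}$ ($k{\left(b \right)} = \frac{1}{b - \frac{1}{\frac{9}{4}}} = \frac{1}{b - \frac{4}{9}} = \frac{1}{- \frac{4}{9} + b}$)
$c{\left(q,R \right)} = - 9 \left(-48 + q\right) \left(100 + q\right)$ ($c{\left(q,R \right)} = - 9 \left(q - 48\right) \left(100 + q\right) = - 9 \left(-48 + q\right) \left(100 + q\right)$)
$\frac{1}{c{\left(k{\left(14 \right)},0 \right)} + 62632} = \frac{1}{\left(43200 - 468 \frac{9}{-4 + 9 \cdot 14} - 9 \left(\frac{9}{-4 + 9 \cdot 14}\right)^{2}\right) + 62632} = \frac{1}{\left(43200 - 468 \frac{9}{-4 + 126} - 9 \left(\frac{9}{-4 + 126}\right)^{2}\right) + 62632} = \frac{1}{\left(43200 - 468 \cdot \frac{9}{122} - 9 \left(\frac{9}{122}\right)^{2}\right) + 62632} = \frac{1}{\left(43200 - 468 \cdot 9 \cdot \frac{1}{122} - 9 \left(9 \cdot \frac{1}{122}\right)^{2}\right) + 62632} = \frac{1}{\left(43200 - \frac{2106}{61} - 9 \left(\frac{9}{122}\right)^{2}\right) + 62632} = \frac{1}{\left(43200 - \frac{2106}{61} - \frac{729}{14884}\right) + 62632} = \frac{1}{\frac{642474207}{14884} + 62632} = \frac{1}{\frac{1574688895}{14884}} = \frac{14884}{1574688895}$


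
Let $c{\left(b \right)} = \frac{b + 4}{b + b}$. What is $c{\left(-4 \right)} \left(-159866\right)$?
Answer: $0$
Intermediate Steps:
$c{\left(b \right)} = \frac{4 + b}{2 b}$
$c{\left(-4 \right)} \left(-159866\right) = \frac{4 - 4}{2 \left(-4\right)} \left(-159866\right) = \frac{1}{2} \left(- \frac{1}{4}\right) 0 \left(-159866\right) = 0 \left(-159866\right) = 0$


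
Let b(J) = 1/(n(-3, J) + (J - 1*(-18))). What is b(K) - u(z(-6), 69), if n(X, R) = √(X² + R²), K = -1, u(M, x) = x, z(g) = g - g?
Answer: -19234/279 - √10/279 ≈ -68.950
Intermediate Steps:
z(g) = 0
n(X, R) = √(R² + X²)
b(J) = 1/(18 + J + √(9 + J²)) (b(J) = 1/(√(J² + (-3)²) + (J - 1*(-18))) = 1/(√(J² + 9) + (J + 18)) = 1/(√(9 + J²) + (18 + J)) = 1/(18 + J + √(9 + J²)))
b(K) - u(z(-6), 69) = 1/(18 - 1 + √(9 + (-1)²)) - 1*69 = 1/(18 - 1 + √(9 + 1)) - 69 = 1/(18 - 1 + √10) - 69 = 1/(17 + √10) - 69 = -69 + 1/(17 + √10)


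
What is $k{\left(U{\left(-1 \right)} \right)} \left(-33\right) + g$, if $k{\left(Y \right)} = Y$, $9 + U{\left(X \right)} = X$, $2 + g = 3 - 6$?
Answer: $325$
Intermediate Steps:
$g = -5$ ($g = -2 + \left(3 - 6\right) = -2 - 3 = -5$)
$U{\left(X \right)} = -9 + X$
$k{\left(U{\left(-1 \right)} \right)} \left(-33\right) + g = \left(-9 - 1\right) \left(-33\right) - 5 = \left(-10\right) \left(-33\right) - 5 = 330 - 5 = 325$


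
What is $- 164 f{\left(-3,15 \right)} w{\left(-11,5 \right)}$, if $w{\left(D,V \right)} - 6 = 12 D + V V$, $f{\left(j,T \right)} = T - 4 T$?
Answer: $-745380$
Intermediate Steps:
$f{\left(j,T \right)} = - 3 T$
$w{\left(D,V \right)} = 6 + V^{2} + 12 D$ ($w{\left(D,V \right)} = 6 + \left(12 D + V V\right) = 6 + \left(12 D + V^{2}\right) = 6 + \left(V^{2} + 12 D\right) = 6 + V^{2} + 12 D$)
$- 164 f{\left(-3,15 \right)} w{\left(-11,5 \right)} = - 164 \left(\left(-3\right) 15\right) \left(6 + 5^{2} + 12 \left(-11\right)\right) = \left(-164\right) \left(-45\right) \left(6 + 25 - 132\right) = 7380 \left(-101\right) = -745380$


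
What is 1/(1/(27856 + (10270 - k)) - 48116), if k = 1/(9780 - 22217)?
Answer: -474173063/22815311086871 ≈ -2.0783e-5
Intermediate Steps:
k = -1/12437 (k = 1/(-12437) = -1/12437 ≈ -8.0405e-5)
1/(1/(27856 + (10270 - k)) - 48116) = 1/(1/(27856 + (10270 - 1*(-1/12437))) - 48116) = 1/(1/(27856 + (10270 + 1/12437)) - 48116) = 1/(1/(27856 + 127727991/12437) - 48116) = 1/(1/(474173063/12437) - 48116) = 1/(12437/474173063 - 48116) = 1/(-22815311086871/474173063) = -474173063/22815311086871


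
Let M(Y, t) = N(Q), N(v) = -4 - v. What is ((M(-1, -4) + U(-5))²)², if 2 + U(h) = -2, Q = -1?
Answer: 2401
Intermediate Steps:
M(Y, t) = -3 (M(Y, t) = -4 - 1*(-1) = -4 + 1 = -3)
U(h) = -4 (U(h) = -2 - 2 = -4)
((M(-1, -4) + U(-5))²)² = ((-3 - 4)²)² = ((-7)²)² = 49² = 2401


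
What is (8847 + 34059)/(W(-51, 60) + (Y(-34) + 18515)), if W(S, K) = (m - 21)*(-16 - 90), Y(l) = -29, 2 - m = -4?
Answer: 7151/3346 ≈ 2.1372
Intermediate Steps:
m = 6 (m = 2 - 1*(-4) = 2 + 4 = 6)
W(S, K) = 1590 (W(S, K) = (6 - 21)*(-16 - 90) = -15*(-106) = 1590)
(8847 + 34059)/(W(-51, 60) + (Y(-34) + 18515)) = (8847 + 34059)/(1590 + (-29 + 18515)) = 42906/(1590 + 18486) = 42906/20076 = 42906*(1/20076) = 7151/3346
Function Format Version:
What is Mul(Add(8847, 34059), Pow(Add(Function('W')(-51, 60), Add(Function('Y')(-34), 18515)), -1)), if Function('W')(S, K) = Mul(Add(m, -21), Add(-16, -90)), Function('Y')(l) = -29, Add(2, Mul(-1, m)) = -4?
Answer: Rational(7151, 3346) ≈ 2.1372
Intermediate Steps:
m = 6 (m = Add(2, Mul(-1, -4)) = Add(2, 4) = 6)
Function('W')(S, K) = 1590 (Function('W')(S, K) = Mul(Add(6, -21), Add(-16, -90)) = Mul(-15, -106) = 1590)
Mul(Add(8847, 34059), Pow(Add(Function('W')(-51, 60), Add(Function('Y')(-34), 18515)), -1)) = Mul(Add(8847, 34059), Pow(Add(1590, Add(-29, 18515)), -1)) = Mul(42906, Pow(Add(1590, 18486), -1)) = Mul(42906, Pow(20076, -1)) = Mul(42906, Rational(1, 20076)) = Rational(7151, 3346)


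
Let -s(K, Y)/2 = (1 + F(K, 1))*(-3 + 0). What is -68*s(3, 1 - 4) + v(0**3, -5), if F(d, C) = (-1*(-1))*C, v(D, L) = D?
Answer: -816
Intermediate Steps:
F(d, C) = C (F(d, C) = 1*C = C)
s(K, Y) = 12 (s(K, Y) = -2*(1 + 1)*(-3 + 0) = -4*(-3) = -2*(-6) = 12)
-68*s(3, 1 - 4) + v(0**3, -5) = -68*12 + 0**3 = -816 + 0 = -816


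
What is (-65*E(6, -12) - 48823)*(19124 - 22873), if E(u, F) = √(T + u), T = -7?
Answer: 183037427 + 243685*I ≈ 1.8304e+8 + 2.4369e+5*I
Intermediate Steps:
E(u, F) = √(-7 + u)
(-65*E(6, -12) - 48823)*(19124 - 22873) = (-65*√(-7 + 6) - 48823)*(19124 - 22873) = (-65*I - 48823)*(-3749) = (-48823 - 65*I)*(-3749) = 183037427 + 243685*I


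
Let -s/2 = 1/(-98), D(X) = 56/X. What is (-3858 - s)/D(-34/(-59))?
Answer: -3213731/80948 ≈ -39.701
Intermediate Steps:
s = 1/49 (s = -2/(-98) = -2*(-1/98) = 1/49 ≈ 0.020408)
(-3858 - s)/D(-34/(-59)) = (-3858 - 1*1/49)/((56/((-34/(-59))))) = (-3858 - 1/49)/((56/((-34*(-1/59))))) = -189043/(49*(56/(34/59))) = -189043/(49*(56*(59/34))) = -189043/(49*1652/17) = -189043/49*17/1652 = -3213731/80948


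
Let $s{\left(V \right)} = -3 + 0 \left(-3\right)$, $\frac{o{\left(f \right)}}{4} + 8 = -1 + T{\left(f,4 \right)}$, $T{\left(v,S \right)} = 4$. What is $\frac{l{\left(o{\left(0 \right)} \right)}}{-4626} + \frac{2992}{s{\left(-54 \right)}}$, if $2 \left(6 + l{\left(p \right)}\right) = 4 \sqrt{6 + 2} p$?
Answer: $- \frac{768943}{771} + \frac{40 \sqrt{2}}{2313} \approx -997.31$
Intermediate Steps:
$o{\left(f \right)} = -20$ ($o{\left(f \right)} = -32 + 4 \left(-1 + 4\right) = -32 + 4 \cdot 3 = -32 + 12 = -20$)
$l{\left(p \right)} = -6 + 4 p \sqrt{2}$ ($l{\left(p \right)} = -6 + \frac{4 \sqrt{6 + 2} p}{2} = -6 + \frac{4 \sqrt{8} p}{2} = -6 + \frac{4 \cdot 2 \sqrt{2} p}{2} = -6 + \frac{8 \sqrt{2} p}{2} = -6 + \frac{8 p \sqrt{2}}{2} = -6 + 4 p \sqrt{2}$)
$s{\left(V \right)} = -3$ ($s{\left(V \right)} = -3 + 0 = -3$)
$\frac{l{\left(o{\left(0 \right)} \right)}}{-4626} + \frac{2992}{s{\left(-54 \right)}} = \frac{-6 + 4 \left(-20\right) \sqrt{2}}{-4626} + \frac{2992}{-3} = \left(-6 - 80 \sqrt{2}\right) \left(- \frac{1}{4626}\right) + 2992 \left(- \frac{1}{3}\right) = \left(\frac{1}{771} + \frac{40 \sqrt{2}}{2313}\right) - \frac{2992}{3} = - \frac{768943}{771} + \frac{40 \sqrt{2}}{2313}$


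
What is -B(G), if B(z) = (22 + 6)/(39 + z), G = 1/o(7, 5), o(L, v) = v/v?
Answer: -7/10 ≈ -0.70000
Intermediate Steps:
o(L, v) = 1
G = 1 (G = 1/1 = 1)
B(z) = 28/(39 + z)
-B(G) = -28/(39 + 1) = -28/40 = -1*7/10 = -7/10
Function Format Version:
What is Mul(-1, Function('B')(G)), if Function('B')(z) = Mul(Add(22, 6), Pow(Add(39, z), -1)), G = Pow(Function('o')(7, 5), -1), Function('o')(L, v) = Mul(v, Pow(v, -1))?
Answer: Rational(-7, 10) ≈ -0.70000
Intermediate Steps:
Function('o')(L, v) = 1
G = 1 (G = Pow(1, -1) = 1)
Function('B')(z) = Mul(28, Pow(Add(39, z), -1))
Mul(-1, Function('B')(G)) = Mul(-1, Mul(28, Pow(Add(39, 1), -1))) = Mul(-1, Mul(28, Pow(40, -1))) = Mul(-1, Mul(28, Rational(1, 40))) = Mul(-1, Rational(7, 10)) = Rational(-7, 10)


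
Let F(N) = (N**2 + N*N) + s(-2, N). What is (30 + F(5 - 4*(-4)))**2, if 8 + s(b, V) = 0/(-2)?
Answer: 817216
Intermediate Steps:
s(b, V) = -8 (s(b, V) = -8 + 0/(-2) = -8 + 0*(-1/2) = -8 + 0 = -8)
F(N) = -8 + 2*N**2 (F(N) = (N**2 + N*N) - 8 = (N**2 + N**2) - 8 = 2*N**2 - 8 = -8 + 2*N**2)
(30 + F(5 - 4*(-4)))**2 = (30 + (-8 + 2*(5 - 4*(-4))**2))**2 = (30 + (-8 + 2*(5 + 16)**2))**2 = (30 + (-8 + 2*21**2))**2 = (30 + (-8 + 2*441))**2 = (30 + (-8 + 882))**2 = (30 + 874)**2 = 904**2 = 817216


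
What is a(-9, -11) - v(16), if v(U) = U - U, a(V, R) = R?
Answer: -11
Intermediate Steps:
v(U) = 0
a(-9, -11) - v(16) = -11 - 1*0 = -11 + 0 = -11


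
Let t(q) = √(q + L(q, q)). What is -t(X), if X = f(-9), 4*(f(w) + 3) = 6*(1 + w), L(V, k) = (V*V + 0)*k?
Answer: -I*√3390 ≈ -58.224*I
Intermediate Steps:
L(V, k) = k*V² (L(V, k) = (V² + 0)*k = V²*k = k*V²)
f(w) = -3/2 + 3*w/2 (f(w) = -3 + (6*(1 + w))/4 = -3 + (6 + 6*w)/4 = -3 + (3/2 + 3*w/2) = -3/2 + 3*w/2)
X = -15 (X = -3/2 + (3/2)*(-9) = -3/2 - 27/2 = -15)
t(q) = √(q + q³) (t(q) = √(q + q*q²) = √(q + q³))
-t(X) = -√(-15 + (-15)³) = -√(-15 - 3375) = -√(-3390) = -I*√3390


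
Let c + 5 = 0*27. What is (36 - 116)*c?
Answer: 400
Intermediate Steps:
c = -5 (c = -5 + 0*27 = -5 + 0 = -5)
(36 - 116)*c = (36 - 116)*(-5) = -80*(-5) = 400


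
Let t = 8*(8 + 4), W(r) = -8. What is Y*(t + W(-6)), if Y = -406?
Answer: -35728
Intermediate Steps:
t = 96 (t = 8*12 = 96)
Y*(t + W(-6)) = -406*(96 - 8) = -406*88 = -35728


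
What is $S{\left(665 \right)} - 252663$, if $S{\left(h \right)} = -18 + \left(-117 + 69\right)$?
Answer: $-252729$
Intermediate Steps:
$S{\left(h \right)} = -66$ ($S{\left(h \right)} = -18 - 48 = -66$)
$S{\left(665 \right)} - 252663 = -66 - 252663 = -252729$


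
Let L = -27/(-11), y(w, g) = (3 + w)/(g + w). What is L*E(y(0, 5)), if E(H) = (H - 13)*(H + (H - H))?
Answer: -5022/275 ≈ -18.262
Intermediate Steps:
y(w, g) = (3 + w)/(g + w)
E(H) = H*(-13 + H) (E(H) = (-13 + H)*(H + 0) = (-13 + H)*H = H*(-13 + H))
L = 27/11 (L = -27*(-1/11) = 27/11 ≈ 2.4545)
L*E(y(0, 5)) = 27*(((3 + 0)/(5 + 0))*(-13 + (3 + 0)/(5 + 0)))/11 = 27*((3/5)*(-13 + 3/5))/11 = 27*(((⅕)*3)*(-13 + (⅕)*3))/11 = 27*(3*(-13 + ⅗)/5)/11 = 27*((⅗)*(-62/5))/11 = (27/11)*(-186/25) = -5022/275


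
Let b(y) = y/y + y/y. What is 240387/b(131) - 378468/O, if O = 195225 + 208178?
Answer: 96972080025/806806 ≈ 1.2019e+5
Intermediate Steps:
O = 403403
b(y) = 2 (b(y) = 1 + 1 = 2)
240387/b(131) - 378468/O = 240387/2 - 378468/403403 = 96972080025/806806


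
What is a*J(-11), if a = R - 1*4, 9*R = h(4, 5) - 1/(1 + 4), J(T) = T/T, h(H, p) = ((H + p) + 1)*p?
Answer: 23/15 ≈ 1.5333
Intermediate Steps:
h(H, p) = p*(1 + H + p) (h(H, p) = (1 + H + p)*p = p*(1 + H + p))
J(T) = 1
R = 83/15 (R = (5*(1 + 4 + 5) - 1/(1 + 4))/9 = (5*10 - 1/5)/9 = (50 - 1*⅕)/9 = (50 - ⅕)/9 = (⅑)*(249/5) = 83/15 ≈ 5.5333)
a = 23/15 (a = 83/15 - 1*4 = 83/15 - 4 = 23/15 ≈ 1.5333)
a*J(-11) = (23/15)*1 = 23/15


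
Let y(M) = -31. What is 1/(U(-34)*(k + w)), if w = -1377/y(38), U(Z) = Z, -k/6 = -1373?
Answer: -31/8729670 ≈ -3.5511e-6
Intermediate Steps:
k = 8238 (k = -6*(-1373) = 8238)
w = 1377/31 (w = -1377/(-31) = -1377*(-1/31) = 1377/31 ≈ 44.419)
1/(U(-34)*(k + w)) = 1/(-34*(8238 + 1377/31)) = 1/(-34*256755/31) = 1/(-8729670/31) = -31/8729670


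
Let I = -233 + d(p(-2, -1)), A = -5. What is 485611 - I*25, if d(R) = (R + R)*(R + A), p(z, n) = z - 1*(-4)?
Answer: 491736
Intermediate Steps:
p(z, n) = 4 + z (p(z, n) = z + 4 = 4 + z)
d(R) = 2*R*(-5 + R) (d(R) = (R + R)*(R - 5) = (2*R)*(-5 + R) = 2*R*(-5 + R))
I = -245 (I = -233 + 2*(4 - 2)*(-5 + (4 - 2)) = -233 + 2*2*(-5 + 2) = -233 + 2*2*(-3) = -233 - 12 = -245)
485611 - I*25 = 485611 - (-245)*25 = 485611 - 1*(-6125) = 485611 + 6125 = 491736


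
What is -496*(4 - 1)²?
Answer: -4464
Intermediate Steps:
-496*(4 - 1)² = -496*3² = -496*9 = -62*72 = -4464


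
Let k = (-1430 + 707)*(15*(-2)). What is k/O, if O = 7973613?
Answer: 2410/885957 ≈ 0.0027202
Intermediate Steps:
k = 21690 (k = -723*(-30) = 21690)
k/O = 21690/7973613 = 21690*(1/7973613) = 2410/885957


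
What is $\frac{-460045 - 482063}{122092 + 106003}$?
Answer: $- \frac{942108}{228095} \approx -4.1303$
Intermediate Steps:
$\frac{-460045 - 482063}{122092 + 106003} = - \frac{942108}{228095}$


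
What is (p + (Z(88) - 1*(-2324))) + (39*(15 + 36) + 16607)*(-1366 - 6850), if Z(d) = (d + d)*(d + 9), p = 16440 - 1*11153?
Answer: -152760053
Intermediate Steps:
p = 5287 (p = 16440 - 11153 = 5287)
Z(d) = 2*d*(9 + d) (Z(d) = (2*d)*(9 + d) = 2*d*(9 + d))
(p + (Z(88) - 1*(-2324))) + (39*(15 + 36) + 16607)*(-1366 - 6850) = (5287 + (2*88*(9 + 88) - 1*(-2324))) + (39*(15 + 36) + 16607)*(-1366 - 6850) = (5287 + (2*88*97 + 2324)) + (39*51 + 16607)*(-8216) = (5287 + (17072 + 2324)) + (1989 + 16607)*(-8216) = (5287 + 19396) + 18596*(-8216) = 24683 - 152784736 = -152760053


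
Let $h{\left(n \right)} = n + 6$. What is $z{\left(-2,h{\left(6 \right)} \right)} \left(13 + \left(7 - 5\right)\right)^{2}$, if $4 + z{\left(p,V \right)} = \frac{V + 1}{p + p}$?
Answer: $- \frac{6525}{4} \approx -1631.3$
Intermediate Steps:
$h{\left(n \right)} = 6 + n$
$z{\left(p,V \right)} = -4 + \frac{1 + V}{2 p}$ ($z{\left(p,V \right)} = -4 + \frac{V + 1}{p + p} = -4 + \frac{1 + V}{2 p}$)
$z{\left(-2,h{\left(6 \right)} \right)} \left(13 + \left(7 - 5\right)\right)^{2} = \frac{1 + \left(6 + 6\right) - -16}{2 \left(-2\right)} \left(13 + \left(7 - 5\right)\right)^{2} = \frac{1}{2} \left(- \frac{1}{2}\right) \left(1 + 12 + 16\right) \left(13 + \left(7 - 5\right)\right)^{2} = \frac{1}{2} \left(- \frac{1}{2}\right) 29 \left(13 + 2\right)^{2} = - \frac{29 \cdot 15^{2}}{4} = \left(- \frac{29}{4}\right) 225 = - \frac{6525}{4}$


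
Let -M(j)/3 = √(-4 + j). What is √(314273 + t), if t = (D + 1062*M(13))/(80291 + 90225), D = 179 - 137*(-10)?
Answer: √2284427016632311/85258 ≈ 560.60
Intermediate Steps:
M(j) = -3*√(-4 + j)
D = 1549 (D = 179 + 1370 = 1549)
t = -8009/170516 (t = (1549 + 1062*(-3*√(-4 + 13)))/(80291 + 90225) = (1549 + 1062*(-3*√9))/170516 = (1549 + 1062*(-3*3))*(1/170516) = (1549 + 1062*(-9))*(1/170516) = (1549 - 9558)*(1/170516) = -8009*1/170516 = -8009/170516 ≈ -0.046969)
√(314273 + t) = √(314273 - 8009/170516) = √(53588566859/170516) = √2284427016632311/85258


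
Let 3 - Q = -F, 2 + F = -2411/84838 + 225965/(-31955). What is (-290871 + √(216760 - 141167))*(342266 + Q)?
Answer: -7711123215013585803/77457094 + 185573200852251*√75593/542199658 ≈ -9.9459e+10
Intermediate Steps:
F = -4933891751/542199658 (F = -2 + (-2411/84838 + 225965/(-31955)) = -2 + (-2411*1/84838 + 225965*(-1/31955)) = -2 + (-2411/84838 - 45193/6391) = -2 - 3849492435/542199658 = -4933891751/542199658 ≈ -9.0998)
Q = -3307292777/542199658 (Q = 3 - (-1)*(-4933891751)/542199658 = 3 - 1*4933891751/542199658 = 3 - 4933891751/542199658 = -3307292777/542199658 ≈ -6.0998)
(-290871 + √(216760 - 141167))*(342266 + Q) = (-290871 + √(216760 - 141167))*(342266 - 3307292777/542199658) = (-290871 + √75593)*(185573200852251/542199658) = -7711123215013585803/77457094 + 185573200852251*√75593/542199658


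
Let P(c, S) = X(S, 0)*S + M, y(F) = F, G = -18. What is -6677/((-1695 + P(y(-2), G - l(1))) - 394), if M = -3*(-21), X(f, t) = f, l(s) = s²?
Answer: 6677/1665 ≈ 4.0102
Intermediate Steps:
M = 63
P(c, S) = 63 + S² (P(c, S) = S*S + 63 = S² + 63 = 63 + S²)
-6677/((-1695 + P(y(-2), G - l(1))) - 394) = -6677/((-1695 + (63 + (-18 - 1*1²)²)) - 394) = -6677/((-1695 + (63 + (-18 - 1*1)²)) - 394) = -6677/((-1695 + (63 + (-18 - 1)²)) - 394) = -6677/((-1695 + (63 + (-19)²)) - 394) = -6677/((-1695 + (63 + 361)) - 394) = -6677/((-1695 + 424) - 394) = -6677/(-1271 - 394) = -6677/(-1665) = -6677*(-1/1665) = 6677/1665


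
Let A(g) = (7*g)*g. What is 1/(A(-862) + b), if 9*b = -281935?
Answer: 9/46529837 ≈ 1.9342e-7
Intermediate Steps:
b = -281935/9 (b = (⅑)*(-281935) = -281935/9 ≈ -31326.)
A(g) = 7*g²
1/(A(-862) + b) = 1/(7*(-862)² - 281935/9) = 1/(7*743044 - 281935/9) = 1/(5201308 - 281935/9) = 1/(46529837/9) = 9/46529837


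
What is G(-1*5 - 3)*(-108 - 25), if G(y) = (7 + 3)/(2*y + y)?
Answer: 665/12 ≈ 55.417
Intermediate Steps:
G(y) = 10/(3*y) (G(y) = 10/((3*y)) = 10*(1/(3*y)) = 10/(3*y))
G(-1*5 - 3)*(-108 - 25) = (10/(3*(-1*5 - 3)))*(-108 - 25) = (10/(3*(-5 - 3)))*(-133) = ((10/3)/(-8))*(-133) = ((10/3)*(-⅛))*(-133) = -5/12*(-133) = 665/12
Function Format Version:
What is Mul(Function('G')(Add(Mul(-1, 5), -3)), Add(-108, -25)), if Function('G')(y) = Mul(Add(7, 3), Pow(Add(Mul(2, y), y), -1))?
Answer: Rational(665, 12) ≈ 55.417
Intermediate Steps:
Function('G')(y) = Mul(Rational(10, 3), Pow(y, -1)) (Function('G')(y) = Mul(10, Pow(Mul(3, y), -1)) = Mul(10, Mul(Rational(1, 3), Pow(y, -1))) = Mul(Rational(10, 3), Pow(y, -1)))
Mul(Function('G')(Add(Mul(-1, 5), -3)), Add(-108, -25)) = Mul(Mul(Rational(10, 3), Pow(Add(Mul(-1, 5), -3), -1)), Add(-108, -25)) = Mul(Mul(Rational(10, 3), Pow(Add(-5, -3), -1)), -133) = Mul(Mul(Rational(10, 3), Pow(-8, -1)), -133) = Mul(Mul(Rational(10, 3), Rational(-1, 8)), -133) = Mul(Rational(-5, 12), -133) = Rational(665, 12)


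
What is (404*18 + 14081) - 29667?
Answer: -8314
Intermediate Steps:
(404*18 + 14081) - 29667 = (7272 + 14081) - 29667 = 21353 - 29667 = -8314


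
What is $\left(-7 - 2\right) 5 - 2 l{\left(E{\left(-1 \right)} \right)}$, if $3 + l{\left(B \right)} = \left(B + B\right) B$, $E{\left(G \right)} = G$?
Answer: $-43$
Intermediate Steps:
$l{\left(B \right)} = -3 + 2 B^{2}$ ($l{\left(B \right)} = -3 + \left(B + B\right) B = -3 + 2 B B = -3 + 2 B^{2}$)
$\left(-7 - 2\right) 5 - 2 l{\left(E{\left(-1 \right)} \right)} = \left(-7 - 2\right) 5 - 2 \left(-3 + 2 \left(-1\right)^{2}\right) = \left(-7 - 2\right) 5 - 2 \left(-3 + 2 \cdot 1\right) = \left(-9\right) 5 - 2 \left(-3 + 2\right) = -45 - -2 = -45 + 2 = -43$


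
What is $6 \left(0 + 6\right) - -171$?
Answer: $207$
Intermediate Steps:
$6 \left(0 + 6\right) - -171 = 6 \cdot 6 + 171 = 36 + 171 = 207$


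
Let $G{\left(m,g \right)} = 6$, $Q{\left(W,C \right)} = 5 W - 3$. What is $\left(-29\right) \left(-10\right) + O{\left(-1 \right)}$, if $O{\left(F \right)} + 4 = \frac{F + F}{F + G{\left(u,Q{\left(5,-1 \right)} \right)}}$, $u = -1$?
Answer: $\frac{1428}{5} \approx 285.6$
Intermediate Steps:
$Q{\left(W,C \right)} = -3 + 5 W$
$O{\left(F \right)} = -4 + \frac{2 F}{6 + F}$ ($O{\left(F \right)} = -4 + \frac{F + F}{F + 6} = -4 + \frac{2 F}{6 + F}$)
$\left(-29\right) \left(-10\right) + O{\left(-1 \right)} = \left(-29\right) \left(-10\right) + \frac{2 \left(-12 - -1\right)}{6 - 1} = 290 + \frac{2 \left(-12 + 1\right)}{5} = 290 + 2 \cdot \frac{1}{5} \left(-11\right) = 290 - \frac{22}{5} = \frac{1428}{5}$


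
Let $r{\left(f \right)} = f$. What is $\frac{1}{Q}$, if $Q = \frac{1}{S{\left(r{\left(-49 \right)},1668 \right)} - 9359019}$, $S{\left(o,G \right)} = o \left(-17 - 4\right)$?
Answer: $-9357990$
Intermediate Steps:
$S{\left(o,G \right)} = - 21 o$ ($S{\left(o,G \right)} = o \left(-17 + \left(-13 + 9\right)\right) = o \left(-17 - 4\right) = o \left(-21\right) = - 21 o$)
$Q = - \frac{1}{9357990}$ ($Q = \frac{1}{\left(-21\right) \left(-49\right) - 9359019} = \frac{1}{1029 - 9359019} = \frac{1}{-9357990} = - \frac{1}{9357990} \approx -1.0686 \cdot 10^{-7}$)
$\frac{1}{Q} = \frac{1}{- \frac{1}{9357990}} = -9357990$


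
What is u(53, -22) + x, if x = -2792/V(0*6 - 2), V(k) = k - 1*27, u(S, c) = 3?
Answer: 2879/29 ≈ 99.276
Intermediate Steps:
V(k) = -27 + k (V(k) = k - 27 = -27 + k)
x = 2792/29 (x = -2792/(-27 + (0*6 - 2)) = -2792/(-27 + (0 - 2)) = -2792/(-27 - 2) = -2792/(-29) = -2792*(-1/29) = 2792/29 ≈ 96.276)
u(53, -22) + x = 3 + 2792/29 = 2879/29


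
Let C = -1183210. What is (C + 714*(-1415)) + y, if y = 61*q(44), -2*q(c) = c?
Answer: -2194862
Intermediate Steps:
q(c) = -c/2
y = -1342 (y = 61*(-1/2*44) = 61*(-22) = -1342)
(C + 714*(-1415)) + y = (-1183210 + 714*(-1415)) - 1342 = (-1183210 - 1010310) - 1342 = -2193520 - 1342 = -2194862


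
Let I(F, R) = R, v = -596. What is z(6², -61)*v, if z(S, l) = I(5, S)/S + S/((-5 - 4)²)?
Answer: -7748/9 ≈ -860.89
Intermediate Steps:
z(S, l) = 1 + S/81 (z(S, l) = S/S + S/((-5 - 4)²) = 1 + S/((-9)²) = 1 + S/81)
z(6², -61)*v = (1 + (1/81)*6²)*(-596) = (1 + (1/81)*36)*(-596) = (1 + 4/9)*(-596) = (13/9)*(-596) = -7748/9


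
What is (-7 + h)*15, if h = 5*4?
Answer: 195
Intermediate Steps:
h = 20
(-7 + h)*15 = (-7 + 20)*15 = 13*15 = 195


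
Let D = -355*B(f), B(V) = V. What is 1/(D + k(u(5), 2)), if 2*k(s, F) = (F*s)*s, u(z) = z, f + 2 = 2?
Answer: 1/25 ≈ 0.040000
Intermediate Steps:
f = 0 (f = -2 + 2 = 0)
D = 0 (D = -355*0 = 0)
k(s, F) = F*s²/2 (k(s, F) = ((F*s)*s)/2 = (F*s²)/2 = F*s²/2)
1/(D + k(u(5), 2)) = 1/(0 + (½)*2*5²) = 1/(0 + (½)*2*25) = 1/(0 + 25) = 1/25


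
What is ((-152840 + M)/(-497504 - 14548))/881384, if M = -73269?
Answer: 226109/451314439968 ≈ 5.0100e-7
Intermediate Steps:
((-152840 + M)/(-497504 - 14548))/881384 = ((-152840 - 73269)/(-497504 - 14548))/881384 = -226109/(-512052)*(1/881384) = -226109*(-1/512052)*(1/881384) = (226109/512052)*(1/881384) = 226109/451314439968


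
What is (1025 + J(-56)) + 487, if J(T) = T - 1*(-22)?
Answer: 1478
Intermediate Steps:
J(T) = 22 + T (J(T) = T + 22 = 22 + T)
(1025 + J(-56)) + 487 = (1025 + (22 - 56)) + 487 = (1025 - 34) + 487 = 991 + 487 = 1478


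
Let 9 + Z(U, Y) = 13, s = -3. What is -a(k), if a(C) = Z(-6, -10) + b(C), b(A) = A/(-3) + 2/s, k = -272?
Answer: -94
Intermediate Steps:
Z(U, Y) = 4 (Z(U, Y) = -9 + 13 = 4)
b(A) = -⅔ - A/3 (b(A) = A/(-3) + 2/(-3) = A*(-⅓) + 2*(-⅓) = -A/3 - ⅔ = -⅔ - A/3)
a(C) = 10/3 - C/3 (a(C) = 4 + (-⅔ - C/3) = 10/3 - C/3)
-a(k) = -(10/3 - ⅓*(-272)) = -(10/3 + 272/3) = -1*94 = -94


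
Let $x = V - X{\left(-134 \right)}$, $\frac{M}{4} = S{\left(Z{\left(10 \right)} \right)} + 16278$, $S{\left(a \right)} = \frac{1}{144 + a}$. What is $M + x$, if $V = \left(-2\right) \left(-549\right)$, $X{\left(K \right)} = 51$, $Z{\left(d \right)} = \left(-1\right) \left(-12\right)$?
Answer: $\frac{2580202}{39} \approx 66159.0$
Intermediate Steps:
$Z{\left(d \right)} = 12$
$V = 1098$
$M = \frac{2539369}{39}$ ($M = 4 \left(\frac{1}{144 + 12} + 16278\right) = 4 \left(\frac{1}{156} + 16278\right) = 4 \cdot \frac{2539369}{156} = \frac{2539369}{39} \approx 65112.0$)
$x = 1047$ ($x = 1098 - 51 = 1047$)
$M + x = \frac{2539369}{39} + 1047 = \frac{2580202}{39}$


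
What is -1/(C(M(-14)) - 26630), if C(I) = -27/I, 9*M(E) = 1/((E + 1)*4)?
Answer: 1/13994 ≈ 7.1459e-5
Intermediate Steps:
M(E) = 1/(9*(4 + 4*E)) (M(E) = 1/(9*(((E + 1)*4))) = 1/(9*(((1 + E)*4))) = 1/(9*(4 + 4*E)))
-1/(C(M(-14)) - 26630) = -1/(-27/(1/(36*(1 - 14))) - 26630) = -1/(-27/((1/36)/(-13)) - 26630) = -1/(-27/((1/36)*(-1/13)) - 26630) = -1/(-27/(-1/468) - 26630) = -1/(-27*(-468) - 26630) = -1/(12636 - 26630) = -1/(-13994) = -1*(-1/13994) = 1/13994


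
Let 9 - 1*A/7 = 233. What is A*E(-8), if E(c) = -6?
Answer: 9408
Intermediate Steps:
A = -1568 (A = 63 - 7*233 = 63 - 1631 = -1568)
A*E(-8) = -1568*(-6) = 9408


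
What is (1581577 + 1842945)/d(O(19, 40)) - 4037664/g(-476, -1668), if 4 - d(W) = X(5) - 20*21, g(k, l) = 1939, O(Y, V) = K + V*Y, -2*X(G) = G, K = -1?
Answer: 9836168924/1653967 ≈ 5947.0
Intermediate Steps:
X(G) = -G/2
O(Y, V) = -1 + V*Y
d(W) = 853/2 (d(W) = 4 - (-½*5 - 20*21) = 4 - (-5/2 - 420) = 4 - 1*(-845/2) = 4 + 845/2 = 853/2)
(1581577 + 1842945)/d(O(19, 40)) - 4037664/g(-476, -1668) = (1581577 + 1842945)/(853/2) - 4037664/1939 = 3424522*(2/853) - 4037664*1/1939 = 6849044/853 - 4037664/1939 = 9836168924/1653967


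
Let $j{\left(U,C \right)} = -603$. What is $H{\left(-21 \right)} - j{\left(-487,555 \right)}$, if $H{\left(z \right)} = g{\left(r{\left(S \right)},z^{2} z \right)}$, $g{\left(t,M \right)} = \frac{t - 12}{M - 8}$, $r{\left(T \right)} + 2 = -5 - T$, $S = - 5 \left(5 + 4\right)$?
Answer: $\frac{429937}{713} \approx 603.0$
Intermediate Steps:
$S = -45$ ($S = \left(-5\right) 9 = -45$)
$r{\left(T \right)} = -7 - T$ ($r{\left(T \right)} = -2 - \left(5 + T\right) = -7 - T$)
$g{\left(t,M \right)} = \frac{-12 + t}{-8 + M}$
$H{\left(z \right)} = \frac{26}{-8 + z^{3}}$ ($H{\left(z \right)} = \frac{-12 - -38}{-8 + z^{2} z} = \frac{-12 + \left(-7 + 45\right)}{-8 + z^{3}} = \frac{-12 + 38}{-8 + z^{3}} = \frac{1}{-8 + z^{3}} \cdot 26 = \frac{26}{-8 + z^{3}}$)
$H{\left(-21 \right)} - j{\left(-487,555 \right)} = \frac{26}{-8 + \left(-21\right)^{3}} - -603 = \frac{26}{-8 - 9261} + 603 = \frac{26}{-9269} + 603 = 26 \left(- \frac{1}{9269}\right) + 603 = - \frac{2}{713} + 603 = \frac{429937}{713}$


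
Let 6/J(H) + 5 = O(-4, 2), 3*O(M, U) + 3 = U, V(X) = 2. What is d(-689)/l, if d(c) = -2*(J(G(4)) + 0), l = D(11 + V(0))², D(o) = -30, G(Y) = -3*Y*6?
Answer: 1/400 ≈ 0.0025000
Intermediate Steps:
G(Y) = -18*Y
O(M, U) = -1 + U/3
J(H) = -9/8 (J(H) = 6/(-5 + (-1 + (⅓)*2)) = 6/(-5 + (-1 + ⅔)) = 6/(-5 - ⅓) = 6/(-16/3) = 6*(-3/16) = -9/8)
l = 900 (l = (-30)² = 900)
d(c) = 9/4 (d(c) = -2*(-9/8 + 0) = -2*(-9/8) = 9/4)
d(-689)/l = (9/4)/900 = (9/4)*(1/900) = 1/400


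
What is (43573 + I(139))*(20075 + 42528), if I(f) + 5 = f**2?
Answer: 3937040067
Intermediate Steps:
I(f) = -5 + f**2
(43573 + I(139))*(20075 + 42528) = (43573 + (-5 + 139**2))*(20075 + 42528) = (43573 + (-5 + 19321))*62603 = (43573 + 19316)*62603 = 62889*62603 = 3937040067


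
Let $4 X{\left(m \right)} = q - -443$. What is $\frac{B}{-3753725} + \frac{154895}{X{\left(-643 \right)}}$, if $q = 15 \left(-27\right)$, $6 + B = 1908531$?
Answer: $\frac{46513208231}{2852831} \approx 16304.0$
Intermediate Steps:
$B = 1908525$ ($B = -6 + 1908531 = 1908525$)
$q = -405$
$X{\left(m \right)} = \frac{19}{2}$ ($X{\left(m \right)} = \frac{-405 - -443}{4} = \frac{-405 + 443}{4} = \frac{1}{4} \cdot 38 = \frac{19}{2}$)
$\frac{B}{-3753725} + \frac{154895}{X{\left(-643 \right)}} = \frac{1908525}{-3753725} + \frac{154895}{\frac{19}{2}} = 1908525 \left(- \frac{1}{3753725}\right) + 154895 \cdot \frac{2}{19} = - \frac{76341}{150149} + \frac{309790}{19} = \frac{46513208231}{2852831}$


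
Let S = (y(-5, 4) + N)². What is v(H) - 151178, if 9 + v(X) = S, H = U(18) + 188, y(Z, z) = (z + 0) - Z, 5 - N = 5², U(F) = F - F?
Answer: -151066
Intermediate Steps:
U(F) = 0
N = -20 (N = 5 - 1*5² = 5 - 1*25 = 5 - 25 = -20)
y(Z, z) = z - Z
H = 188 (H = 0 + 188 = 188)
S = 121 (S = ((4 - 1*(-5)) - 20)² = ((4 + 5) - 20)² = (9 - 20)² = (-11)² = 121)
v(X) = 112 (v(X) = -9 + 121 = 112)
v(H) - 151178 = 112 - 151178 = -151066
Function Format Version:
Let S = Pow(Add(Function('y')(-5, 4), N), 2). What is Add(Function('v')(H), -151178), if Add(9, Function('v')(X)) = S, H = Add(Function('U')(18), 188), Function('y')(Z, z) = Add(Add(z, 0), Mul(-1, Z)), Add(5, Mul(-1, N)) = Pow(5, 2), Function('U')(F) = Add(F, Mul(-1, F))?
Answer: -151066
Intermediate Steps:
Function('U')(F) = 0
N = -20 (N = Add(5, Mul(-1, Pow(5, 2))) = Add(5, Mul(-1, 25)) = Add(5, -25) = -20)
Function('y')(Z, z) = Add(z, Mul(-1, Z))
H = 188 (H = Add(0, 188) = 188)
S = 121 (S = Pow(Add(Add(4, Mul(-1, -5)), -20), 2) = Pow(Add(Add(4, 5), -20), 2) = Pow(Add(9, -20), 2) = Pow(-11, 2) = 121)
Function('v')(X) = 112 (Function('v')(X) = Add(-9, 121) = 112)
Add(Function('v')(H), -151178) = Add(112, -151178) = -151066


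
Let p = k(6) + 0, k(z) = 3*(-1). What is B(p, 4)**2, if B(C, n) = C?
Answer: 9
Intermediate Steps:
k(z) = -3
p = -3 (p = -3 + 0 = -3)
B(p, 4)**2 = (-3)**2 = 9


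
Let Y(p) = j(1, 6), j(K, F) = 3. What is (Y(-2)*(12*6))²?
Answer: 46656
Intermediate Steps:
Y(p) = 3
(Y(-2)*(12*6))² = (3*(12*6))² = (3*72)² = 216² = 46656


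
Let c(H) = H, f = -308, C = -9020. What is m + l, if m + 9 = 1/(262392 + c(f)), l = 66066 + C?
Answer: 14948485109/262084 ≈ 57037.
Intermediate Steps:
l = 57046 (l = 66066 - 9020 = 57046)
m = -2358755/262084 (m = -9 + 1/(262392 - 308) = -9 + 1/262084 = -2358755/262084 ≈ -9.0000)
m + l = -2358755/262084 + 57046 = 14948485109/262084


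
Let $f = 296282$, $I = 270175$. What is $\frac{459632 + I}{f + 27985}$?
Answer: $\frac{243269}{108089} \approx 2.2506$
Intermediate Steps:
$\frac{459632 + I}{f + 27985} = \frac{459632 + 270175}{296282 + 27985} = \frac{729807}{324267} = 729807 \cdot \frac{1}{324267} = \frac{243269}{108089}$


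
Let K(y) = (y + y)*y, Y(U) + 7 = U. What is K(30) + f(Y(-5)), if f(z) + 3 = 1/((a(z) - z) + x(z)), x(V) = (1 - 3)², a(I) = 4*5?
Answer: 64693/36 ≈ 1797.0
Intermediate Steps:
a(I) = 20
x(V) = 4 (x(V) = (-2)² = 4)
Y(U) = -7 + U
K(y) = 2*y² (K(y) = (2*y)*y = 2*y²)
f(z) = -3 + 1/(24 - z) (f(z) = -3 + 1/((20 - z) + 4) = -3 + 1/(24 - z))
K(30) + f(Y(-5)) = 2*30² + (-71 + 3*(-7 - 5))/(24 - (-7 - 5)) = 2*900 + (-71 + 3*(-12))/(24 - 1*(-12)) = 1800 + (-71 - 36)/(24 + 12) = 1800 - 107/36 = 64693/36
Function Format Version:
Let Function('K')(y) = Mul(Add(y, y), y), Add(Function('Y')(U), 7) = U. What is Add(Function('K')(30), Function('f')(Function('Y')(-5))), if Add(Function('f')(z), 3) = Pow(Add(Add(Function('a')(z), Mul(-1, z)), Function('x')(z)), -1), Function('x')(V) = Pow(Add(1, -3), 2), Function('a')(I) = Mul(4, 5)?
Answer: Rational(64693, 36) ≈ 1797.0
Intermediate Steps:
Function('a')(I) = 20
Function('x')(V) = 4 (Function('x')(V) = Pow(-2, 2) = 4)
Function('Y')(U) = Add(-7, U)
Function('K')(y) = Mul(2, Pow(y, 2)) (Function('K')(y) = Mul(Mul(2, y), y) = Mul(2, Pow(y, 2)))
Function('f')(z) = Add(-3, Pow(Add(24, Mul(-1, z)), -1)) (Function('f')(z) = Add(-3, Pow(Add(Add(20, Mul(-1, z)), 4), -1)) = Add(-3, Pow(Add(24, Mul(-1, z)), -1)))
Add(Function('K')(30), Function('f')(Function('Y')(-5))) = Add(Mul(2, Pow(30, 2)), Mul(Pow(Add(24, Mul(-1, Add(-7, -5))), -1), Add(-71, Mul(3, Add(-7, -5))))) = Add(Mul(2, 900), Mul(Pow(Add(24, Mul(-1, -12)), -1), Add(-71, Mul(3, -12)))) = Add(1800, Mul(Pow(Add(24, 12), -1), Add(-71, -36))) = Add(1800, Mul(Pow(36, -1), -107)) = Add(1800, Mul(Rational(1, 36), -107)) = Add(1800, Rational(-107, 36)) = Rational(64693, 36)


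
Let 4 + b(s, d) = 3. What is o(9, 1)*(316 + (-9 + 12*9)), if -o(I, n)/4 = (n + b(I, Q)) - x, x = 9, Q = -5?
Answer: 14940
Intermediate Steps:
b(s, d) = -1 (b(s, d) = -4 + 3 = -1)
o(I, n) = 40 - 4*n (o(I, n) = -4*((n - 1) - 1*9) = -4*((-1 + n) - 9) = -4*(-10 + n) = 40 - 4*n)
o(9, 1)*(316 + (-9 + 12*9)) = (40 - 4*1)*(316 + (-9 + 12*9)) = (40 - 4)*(316 + (-9 + 108)) = 36*(316 + 99) = 36*415 = 14940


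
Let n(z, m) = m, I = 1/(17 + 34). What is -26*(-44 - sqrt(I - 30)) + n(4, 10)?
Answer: 1154 + 26*I*sqrt(77979)/51 ≈ 1154.0 + 142.36*I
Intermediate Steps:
I = 1/51 ≈ 0.019608
-26*(-44 - sqrt(I - 30)) + n(4, 10) = -26*(-44 - sqrt(1/51 - 30)) + 10 = -26*(-44 - sqrt(-1529/51)) + 10 = -26*(-44 - I*sqrt(77979)/51) + 10 = (1144 + 26*I*sqrt(77979)/51) + 10 = 1154 + 26*I*sqrt(77979)/51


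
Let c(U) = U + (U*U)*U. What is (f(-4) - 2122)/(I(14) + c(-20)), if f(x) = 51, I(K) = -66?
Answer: 2071/8086 ≈ 0.25612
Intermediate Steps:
c(U) = U + U**3 (c(U) = U + U**2*U = U + U**3)
(f(-4) - 2122)/(I(14) + c(-20)) = (51 - 2122)/(-66 + (-20 + (-20)**3)) = -2071/(-66 + (-20 - 8000)) = -2071/(-66 - 8020) = -2071/(-8086) = -2071*(-1/8086) = 2071/8086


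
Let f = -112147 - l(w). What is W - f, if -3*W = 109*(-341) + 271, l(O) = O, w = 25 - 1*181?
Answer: 372871/3 ≈ 1.2429e+5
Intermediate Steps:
w = -156 (w = 25 - 181 = -156)
f = -111991 (f = -112147 - 1*(-156) = -112147 + 156 = -111991)
W = 36898/3 (W = -(109*(-341) + 271)/3 = -(-37169 + 271)/3 = -1/3*(-36898) = 36898/3 ≈ 12299.)
W - f = 36898/3 - 1*(-111991) = 36898/3 + 111991 = 372871/3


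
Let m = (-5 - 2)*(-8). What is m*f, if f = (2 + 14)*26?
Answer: 23296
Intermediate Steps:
f = 416 (f = 16*26 = 416)
m = 56 (m = -7*(-8) = 56)
m*f = 56*416 = 23296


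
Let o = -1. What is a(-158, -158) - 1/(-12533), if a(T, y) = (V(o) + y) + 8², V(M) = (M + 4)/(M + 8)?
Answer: -8209108/87731 ≈ -93.571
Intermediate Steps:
V(M) = (4 + M)/(8 + M)
a(T, y) = 451/7 + y (a(T, y) = ((4 - 1)/(8 - 1) + y) + 8² = (3/7 + y) + 64 = 451/7 + y)
a(-158, -158) - 1/(-12533) = (451/7 - 158) - 1/(-12533) = -655/7 - 1*(-1/12533) = -655/7 + 1/12533 = -8209108/87731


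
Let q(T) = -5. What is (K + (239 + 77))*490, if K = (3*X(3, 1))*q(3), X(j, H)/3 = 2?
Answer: 110740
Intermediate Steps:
X(j, H) = 6 (X(j, H) = 3*2 = 6)
K = -90 (K = (3*6)*(-5) = 18*(-5) = -90)
(K + (239 + 77))*490 = (-90 + (239 + 77))*490 = (-90 + 316)*490 = 226*490 = 110740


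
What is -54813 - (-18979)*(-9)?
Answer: -225624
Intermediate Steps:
-54813 - (-18979)*(-9) = -54813 - 1*170811 = -54813 - 170811 = -225624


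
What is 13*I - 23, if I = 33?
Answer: 406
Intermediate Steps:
13*I - 23 = 13*33 - 23 = 429 - 23 = 406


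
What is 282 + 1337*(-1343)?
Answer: -1795309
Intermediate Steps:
282 + 1337*(-1343) = 282 - 1795591 = -1795309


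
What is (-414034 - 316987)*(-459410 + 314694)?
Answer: 105790435036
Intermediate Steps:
(-414034 - 316987)*(-459410 + 314694) = -731021*(-144716) = 105790435036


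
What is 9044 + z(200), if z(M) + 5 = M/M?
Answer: 9040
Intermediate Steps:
z(M) = -4 (z(M) = -5 + M/M = -5 + 1 = -4)
9044 + z(200) = 9044 - 4 = 9040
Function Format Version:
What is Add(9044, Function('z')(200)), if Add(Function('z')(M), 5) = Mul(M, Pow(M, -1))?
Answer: 9040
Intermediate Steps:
Function('z')(M) = -4 (Function('z')(M) = Add(-5, Mul(M, Pow(M, -1))) = Add(-5, 1) = -4)
Add(9044, Function('z')(200)) = Add(9044, -4) = 9040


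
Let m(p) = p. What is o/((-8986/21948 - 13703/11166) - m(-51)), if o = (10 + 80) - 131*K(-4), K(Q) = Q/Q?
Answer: -139554529/168021509 ≈ -0.83057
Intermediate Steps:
K(Q) = 1
o = -41 (o = (10 + 80) - 131*1 = 90 - 131 = -41)
o/((-8986/21948 - 13703/11166) - m(-51)) = -41/((-8986/21948 - 13703/11166) - 1*(-51)) = -41/((-8986*1/21948 - 13703*1/11166) + 51) = -41/((-4493/10974 - 13703/11166) + 51) = -41/(-5570710/3403769 + 51) = -41/168021509/3403769 = -41*3403769/168021509 = -139554529/168021509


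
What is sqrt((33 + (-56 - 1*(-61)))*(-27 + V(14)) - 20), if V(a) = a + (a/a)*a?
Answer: 3*sqrt(2) ≈ 4.2426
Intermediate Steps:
V(a) = 2*a (V(a) = a + 1*a = a + a = 2*a)
sqrt((33 + (-56 - 1*(-61)))*(-27 + V(14)) - 20) = sqrt((33 + (-56 - 1*(-61)))*(-27 + 2*14) - 20) = sqrt((33 + (-56 + 61))*(-27 + 28) - 20) = sqrt((33 + 5)*1 - 20) = sqrt(38*1 - 20) = sqrt(38 - 20) = sqrt(18) = 3*sqrt(2)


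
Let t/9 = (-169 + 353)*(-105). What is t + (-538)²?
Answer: 115564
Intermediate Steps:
t = -173880 (t = 9*((-169 + 353)*(-105)) = 9*(184*(-105)) = 9*(-19320) = -173880)
t + (-538)² = -173880 + (-538)² = -173880 + 289444 = 115564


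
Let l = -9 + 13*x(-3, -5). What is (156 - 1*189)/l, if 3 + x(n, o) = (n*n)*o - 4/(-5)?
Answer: 15/283 ≈ 0.053004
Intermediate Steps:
x(n, o) = -11/5 + o*n² (x(n, o) = -3 + ((n*n)*o - 4/(-5)) = -3 + (n²*o - 4*(-⅕)) = -3 + (o*n² + ⅘) = -3 + (⅘ + o*n²) = -11/5 + o*n²)
l = -3113/5 (l = -9 + 13*(-11/5 - 5*(-3)²) = -9 + 13*(-11/5 - 5*9) = -9 + 13*(-11/5 - 45) = -9 + 13*(-236/5) = -9 - 3068/5 = -3113/5 ≈ -622.60)
(156 - 1*189)/l = (156 - 1*189)/(-3113/5) = (156 - 189)*(-5/3113) = -33*(-5/3113) = 15/283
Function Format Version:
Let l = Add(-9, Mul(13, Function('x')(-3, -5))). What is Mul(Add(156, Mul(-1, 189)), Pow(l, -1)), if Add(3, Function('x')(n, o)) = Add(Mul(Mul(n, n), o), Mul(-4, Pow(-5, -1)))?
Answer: Rational(15, 283) ≈ 0.053004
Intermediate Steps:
Function('x')(n, o) = Add(Rational(-11, 5), Mul(o, Pow(n, 2))) (Function('x')(n, o) = Add(-3, Add(Mul(Mul(n, n), o), Mul(-4, Pow(-5, -1)))) = Add(-3, Add(Mul(Pow(n, 2), o), Mul(-4, Rational(-1, 5)))) = Add(-3, Add(Mul(o, Pow(n, 2)), Rational(4, 5))) = Add(-3, Add(Rational(4, 5), Mul(o, Pow(n, 2)))) = Add(Rational(-11, 5), Mul(o, Pow(n, 2))))
l = Rational(-3113, 5) (l = Add(-9, Mul(13, Add(Rational(-11, 5), Mul(-5, Pow(-3, 2))))) = Add(-9, Mul(13, Add(Rational(-11, 5), Mul(-5, 9)))) = Add(-9, Mul(13, Add(Rational(-11, 5), -45))) = Add(-9, Mul(13, Rational(-236, 5))) = Add(-9, Rational(-3068, 5)) = Rational(-3113, 5) ≈ -622.60)
Mul(Add(156, Mul(-1, 189)), Pow(l, -1)) = Mul(Add(156, Mul(-1, 189)), Pow(Rational(-3113, 5), -1)) = Mul(Add(156, -189), Rational(-5, 3113)) = Mul(-33, Rational(-5, 3113)) = Rational(15, 283)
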